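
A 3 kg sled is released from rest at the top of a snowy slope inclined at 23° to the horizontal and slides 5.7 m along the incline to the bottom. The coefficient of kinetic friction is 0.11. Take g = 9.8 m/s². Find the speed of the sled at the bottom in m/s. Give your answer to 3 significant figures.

5.69 m/s

The weight component along the incline is mg sin 23° = 11.487 N and the normal force is N = mg cos 23° = 27.063 N.
Friction up the slope is f = μN = 0.11 × 27.063 = 2.977 N, so the net downslope force is 11.487 − 2.977 = 8.510 N and a = 8.510 / 3 = 2.8367 m/s².
Starting from rest over a distance of 5.7 m, v² = 2aL = 2 × 2.8367 × 5.7 = 32.3384, so v = 5.6867 m/s.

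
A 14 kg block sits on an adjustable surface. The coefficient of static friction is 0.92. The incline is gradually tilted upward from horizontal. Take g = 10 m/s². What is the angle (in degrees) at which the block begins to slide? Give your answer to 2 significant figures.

43°

At the threshold of sliding, static friction is at its maximum μ_s N and exactly balances the weight component along the incline: mg sin θ = μ_s mg cos θ.
Hence tan θ = μ_s = 0.92, so θ = arctan(0.92) = 42.6141°.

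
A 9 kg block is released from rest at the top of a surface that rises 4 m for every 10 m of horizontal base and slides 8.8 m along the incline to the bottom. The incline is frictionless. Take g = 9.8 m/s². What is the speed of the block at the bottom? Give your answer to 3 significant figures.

8.00 m/s

The weight component along the incline is mg sin 21.80° = 32.757 N and the normal force is N = mg cos 21.80° = 81.892 N.
With no friction, a = g sin 21.80° = 3.6396 m/s².
Starting from rest over a distance of 8.8 m, v² = 2aL = 2 × 3.6396 × 8.8 = 64.0570, so v = 8.0036 m/s.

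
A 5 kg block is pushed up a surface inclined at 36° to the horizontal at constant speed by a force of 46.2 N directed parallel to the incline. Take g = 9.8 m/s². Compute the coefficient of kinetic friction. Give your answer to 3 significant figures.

0.439

At constant speed ΣF = 0 along the incline. The applied 46.2 N acts up the slope; the weight component mg sin 36° = 28.801 N and kinetic friction μN both act down the slope.
So 46.2 = 28.801 + μ × 39.642, giving μ = (46.2 − 28.801) / 39.642 = 0.4389.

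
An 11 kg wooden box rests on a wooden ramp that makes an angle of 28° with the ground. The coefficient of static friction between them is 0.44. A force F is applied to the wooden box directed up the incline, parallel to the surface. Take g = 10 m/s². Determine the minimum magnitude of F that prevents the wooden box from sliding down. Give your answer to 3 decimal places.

The normal force is N = mg cos 28° = 97.124 N. With F at its minimum the wooden box is on the verge of sliding down, so static friction is at its maximum μ_s N = 0.44 × 97.124 = 42.735 N and acts up the slope.
Equilibrium along the incline: F + μ_s N = mg sin 28°, so F = 51.642 − 42.735 = 8.907 N.

8.907 N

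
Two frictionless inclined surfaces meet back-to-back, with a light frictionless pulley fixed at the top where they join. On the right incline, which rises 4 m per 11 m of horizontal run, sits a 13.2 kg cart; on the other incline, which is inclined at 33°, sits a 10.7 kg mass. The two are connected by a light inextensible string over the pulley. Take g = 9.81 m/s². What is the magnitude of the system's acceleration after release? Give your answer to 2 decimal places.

Resolve each weight along its own incline: the 13.2 kg mass has component 13.2 × 9.81 × sin 19.98° = 44.253 N down its slope, and the 10.7 kg mass has 10.7 × 9.81 × sin 33° = 57.169 N down its slope.
The 10.7 kg side's 57.169 N exceeds the other side's 44.253 N, so that mass slides down and the 13.2 kg mass slides up. Taking that direction as positive, Newton's second law for the whole system gives 57.169 − 44.253 = (13.2 + 10.7) a, so a = 12.916 / 23.9 = 0.5404 m/s².

0.54 m/s²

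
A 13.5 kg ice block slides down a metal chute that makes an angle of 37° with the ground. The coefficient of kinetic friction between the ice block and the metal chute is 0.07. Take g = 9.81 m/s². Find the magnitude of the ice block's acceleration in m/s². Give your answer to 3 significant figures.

5.36 m/s²

Resolving the weight along the incline: the component pulling the ice block down the slope is mg sin 37° = 13.5 × 9.81 × 0.6018 = 79.699 N, and the normal force is N = mg cos 37° = 13.5 × 9.81 × 0.7986 = 105.763 N.
Kinetic friction acts up the slope with magnitude f = μN = 0.07 × 105.763 = 7.403 N.
Net force along the incline is 79.699 − 7.403 = 72.296 N, so a = 72.296 / 13.5 = 5.3553 m/s².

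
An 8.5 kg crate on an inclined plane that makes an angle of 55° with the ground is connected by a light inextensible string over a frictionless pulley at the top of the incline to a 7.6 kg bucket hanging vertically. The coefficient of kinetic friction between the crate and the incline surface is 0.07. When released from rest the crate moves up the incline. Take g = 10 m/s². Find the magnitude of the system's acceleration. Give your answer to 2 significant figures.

For the crate on the incline: the weight component along the slope is m₁g sin 55° = 8.5 × 10 × 0.8192 = 69.632 N and the normal force is N = m₁g cos 55° = 48.754 N.
Kinetic friction opposes the crate's motion up the incline: f = μN = 0.07 × 48.754 = 3.413 N acting down the slope.
Newton's second law for the crate (up-slope positive): T − 69.632 − 3.413 = 8.5 a. For the hanging bucket (downward positive): 7.6 × 10 − T = 7.6 a.
Adding the two equations eliminates T: 2.955 = 16.1 a, so a = 0.1835 m/s².

0.18 m/s²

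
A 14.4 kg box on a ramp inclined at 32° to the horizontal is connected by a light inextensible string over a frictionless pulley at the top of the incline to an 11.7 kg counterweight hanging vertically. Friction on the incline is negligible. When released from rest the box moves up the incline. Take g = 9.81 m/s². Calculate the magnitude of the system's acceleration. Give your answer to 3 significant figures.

1.53 m/s²

For the box on the incline: the weight component along the slope is m₁g sin 32° = 14.4 × 9.81 × 0.5299 = 74.856 N and the normal force is N = m₁g cos 32° = 119.799 N.
Newton's second law for the box (up-slope positive): T − 74.856 = 14.4 a. For the hanging counterweight (downward positive): 11.7 × 9.81 − T = 11.7 a.
Adding the two equations eliminates T: 39.921 = 26.1 a, so a = 1.5295 m/s².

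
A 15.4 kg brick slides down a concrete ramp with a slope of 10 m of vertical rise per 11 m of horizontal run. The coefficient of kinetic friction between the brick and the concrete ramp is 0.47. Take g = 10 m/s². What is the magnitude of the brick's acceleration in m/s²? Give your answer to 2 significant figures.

3.2 m/s²

Resolving the weight along the incline: the component pulling the brick down the slope is mg sin 42.27° = 15.4 × 10 × 0.6727 = 103.596 N, and the normal force is N = mg cos 42.27° = 15.4 × 10 × 0.7399 = 113.945 N.
Kinetic friction acts up the slope with magnitude f = μN = 0.47 × 113.945 = 53.554 N.
Net force along the incline is 103.596 − 53.554 = 50.042 N, so a = 50.042 / 15.4 = 3.2495 m/s².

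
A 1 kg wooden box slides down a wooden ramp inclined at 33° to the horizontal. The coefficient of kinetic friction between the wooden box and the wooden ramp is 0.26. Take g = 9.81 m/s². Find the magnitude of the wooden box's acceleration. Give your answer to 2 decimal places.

Resolving the weight along the incline: the component pulling the wooden box down the slope is mg sin 33° = 1 × 9.81 × 0.5446 = 5.343 N, and the normal force is N = mg cos 33° = 1 × 9.81 × 0.8387 = 8.228 N.
Kinetic friction acts up the slope with magnitude f = μN = 0.26 × 8.228 = 2.139 N.
Net force along the incline is 5.343 − 2.139 = 3.204 N, so a = 3.204 / 1 = 3.2040 m/s².

3.20 m/s²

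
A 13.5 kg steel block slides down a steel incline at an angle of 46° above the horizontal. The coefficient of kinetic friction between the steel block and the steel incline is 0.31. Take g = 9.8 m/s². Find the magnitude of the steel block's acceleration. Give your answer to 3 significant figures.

Resolving the weight along the incline: the component pulling the steel block down the slope is mg sin 46° = 13.5 × 9.8 × 0.7193 = 95.163 N, and the normal force is N = mg cos 46° = 13.5 × 9.8 × 0.6947 = 91.909 N.
Kinetic friction acts up the slope with magnitude f = μN = 0.31 × 91.909 = 28.492 N.
Net force along the incline is 95.163 − 28.492 = 66.671 N, so a = 66.671 / 13.5 = 4.9386 m/s².

4.94 m/s²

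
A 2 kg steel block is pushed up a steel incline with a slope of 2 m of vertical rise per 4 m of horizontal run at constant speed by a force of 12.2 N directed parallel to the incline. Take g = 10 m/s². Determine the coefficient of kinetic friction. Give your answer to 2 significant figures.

0.18

At constant speed ΣF = 0 along the incline. The applied 12.2 N acts up the slope; the weight component mg sin 26.57° = 8.944 N and kinetic friction μN both act down the slope.
So 12.2 = 8.944 + μ × 17.889, giving μ = (12.2 − 8.944) / 17.889 = 0.1820.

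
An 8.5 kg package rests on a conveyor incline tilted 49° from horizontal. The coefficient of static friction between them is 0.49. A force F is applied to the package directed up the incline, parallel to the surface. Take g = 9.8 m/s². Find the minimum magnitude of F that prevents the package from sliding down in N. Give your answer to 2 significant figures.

36 N

The normal force is N = mg cos 49° = 54.650 N. With F at its minimum the package is on the verge of sliding down, so static friction is at its maximum μ_s N = 0.49 × 54.650 = 26.778 N and acts up the slope.
Equilibrium along the incline: F + μ_s N = mg sin 49°, so F = 62.867 − 26.778 = 36.089 N.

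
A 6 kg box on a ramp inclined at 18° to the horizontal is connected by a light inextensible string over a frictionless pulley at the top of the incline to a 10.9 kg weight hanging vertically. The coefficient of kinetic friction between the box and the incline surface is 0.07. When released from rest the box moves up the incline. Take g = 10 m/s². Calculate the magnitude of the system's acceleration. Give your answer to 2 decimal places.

5.12 m/s²

For the box on the incline: the weight component along the slope is m₁g sin 18° = 6 × 10 × 0.3090 = 18.540 N and the normal force is N = m₁g cos 18° = 57.063 N.
Kinetic friction opposes the box's motion up the incline: f = μN = 0.07 × 57.063 = 3.994 N acting down the slope.
Newton's second law for the box (up-slope positive): T − 18.540 − 3.994 = 6 a. For the hanging weight (downward positive): 10.9 × 10 − T = 10.9 a.
Adding the two equations eliminates T: 86.466 = 16.9 a, so a = 5.1163 m/s².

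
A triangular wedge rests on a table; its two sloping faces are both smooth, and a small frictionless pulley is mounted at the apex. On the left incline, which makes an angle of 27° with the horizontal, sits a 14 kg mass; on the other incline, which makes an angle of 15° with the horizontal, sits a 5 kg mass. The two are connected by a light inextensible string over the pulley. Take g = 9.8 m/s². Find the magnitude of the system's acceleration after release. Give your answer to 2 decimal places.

Resolve each weight along its own incline: the 14 kg mass has component 14 × 9.8 × sin 27° = 62.287 N down its slope, and the 5 kg mass has 5 × 9.8 × sin 15° = 12.682 N down its slope.
The 14 kg side's 62.287 N exceeds the other side's 12.682 N, so that mass slides down and the 5 kg mass slides up. Taking that direction as positive, Newton's second law for the whole system gives 62.287 − 12.682 = (14 + 5) a, so a = 49.605 / 19 = 2.6108 m/s².

2.61 m/s²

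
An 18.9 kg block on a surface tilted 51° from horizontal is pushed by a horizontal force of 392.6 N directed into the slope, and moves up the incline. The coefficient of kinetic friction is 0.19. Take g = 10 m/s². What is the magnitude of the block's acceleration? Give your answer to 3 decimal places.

1.038 m/s²

The horizontal push has components F cos 51° = 392.6 × 0.6293 = 247.063 N up the incline and F sin 51° = 392.6 × 0.7771 = 305.089 N pressing into the surface.
The normal force is therefore N = mg cos 51° + F sin 51° = 118.938 + 305.089 = 424.027 N, and kinetic friction down the slope is μN = 0.19 × 424.027 = 80.565 N.
Along the incline: F cos 51° − mg sin 51° − μN = ma, so 247.063 − 146.872 − 80.565 = 18.9 a, giving a = 1.0384 m/s².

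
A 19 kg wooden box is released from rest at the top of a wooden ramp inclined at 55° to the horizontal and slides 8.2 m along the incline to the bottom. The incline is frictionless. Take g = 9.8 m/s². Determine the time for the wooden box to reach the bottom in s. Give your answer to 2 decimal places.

The weight component along the incline is mg sin 55° = 152.526 N and the normal force is N = mg cos 55° = 106.800 N.
With no friction, a = g sin 55° = 8.0277 m/s².
Starting from rest, L = ½at², so t = √(2L/a) = √(2 × 8.2 / 8.0277) = 1.4293 s.

1.43 s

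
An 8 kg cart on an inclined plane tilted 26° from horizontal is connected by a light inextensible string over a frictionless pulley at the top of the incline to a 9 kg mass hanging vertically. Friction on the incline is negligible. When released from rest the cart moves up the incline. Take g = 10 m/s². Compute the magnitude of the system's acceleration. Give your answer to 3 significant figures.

3.23 m/s²

For the cart on the incline: the weight component along the slope is m₁g sin 26° = 8 × 10 × 0.4384 = 35.072 N and the normal force is N = m₁g cos 26° = 71.904 N.
Newton's second law for the cart (up-slope positive): T − 35.072 = 8 a. For the hanging mass (downward positive): 9 × 10 − T = 9 a.
Adding the two equations eliminates T: 54.928 = 17 a, so a = 3.2311 m/s².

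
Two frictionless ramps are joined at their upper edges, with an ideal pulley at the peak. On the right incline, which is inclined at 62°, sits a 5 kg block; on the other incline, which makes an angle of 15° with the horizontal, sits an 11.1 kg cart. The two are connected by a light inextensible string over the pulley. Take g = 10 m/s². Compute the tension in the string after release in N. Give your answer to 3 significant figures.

39.4 N

Resolve each weight along its own incline: the 5 kg mass has component 5 × 10 × sin 62° = 44.147 N down its slope, and the 11.1 kg mass has 11.1 × 10 × sin 15° = 28.729 N down its slope.
The 5 kg side's 44.147 N exceeds the other side's 28.729 N, so that mass slides down and the 11.1 kg mass slides up. Taking that direction as positive, Newton's second law for the whole system gives 44.147 − 28.729 = (5 + 11.1) a, so a = 15.418 / 16.1 = 0.9576 m/s².
For the 11.1 kg mass (up-slope positive): T − 28.729 = 11.1 × 0.9576, so T = 39.358 N.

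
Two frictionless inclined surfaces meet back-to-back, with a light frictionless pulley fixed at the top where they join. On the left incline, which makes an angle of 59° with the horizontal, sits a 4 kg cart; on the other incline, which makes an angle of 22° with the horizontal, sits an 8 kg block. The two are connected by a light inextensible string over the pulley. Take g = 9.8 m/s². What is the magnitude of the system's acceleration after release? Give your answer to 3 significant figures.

Resolve each weight along its own incline: the 4 kg mass has component 4 × 9.8 × sin 59° = 33.601 N down its slope, and the 8 kg mass has 8 × 9.8 × sin 22° = 29.369 N down its slope.
The 4 kg side's 33.601 N exceeds the other side's 29.369 N, so that mass slides down and the 8 kg mass slides up. Taking that direction as positive, Newton's second law for the whole system gives 33.601 − 29.369 = (4 + 8) a, so a = 4.232 / 12 = 0.3527 m/s².

0.353 m/s²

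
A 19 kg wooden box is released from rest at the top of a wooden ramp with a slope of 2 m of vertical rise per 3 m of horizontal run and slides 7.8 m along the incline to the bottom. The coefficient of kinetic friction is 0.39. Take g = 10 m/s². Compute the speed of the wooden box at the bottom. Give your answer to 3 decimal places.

The weight component along the incline is mg sin 33.69° = 105.393 N and the normal force is N = mg cos 33.69° = 158.090 N.
Friction up the slope is f = μN = 0.39 × 158.090 = 61.655 N, so the net downslope force is 105.393 − 61.655 = 43.738 N and a = 43.738 / 19 = 2.3020 m/s².
Starting from rest over a distance of 7.8 m, v² = 2aL = 2 × 2.3020 × 7.8 = 35.9112, so v = 5.9926 m/s.

5.993 m/s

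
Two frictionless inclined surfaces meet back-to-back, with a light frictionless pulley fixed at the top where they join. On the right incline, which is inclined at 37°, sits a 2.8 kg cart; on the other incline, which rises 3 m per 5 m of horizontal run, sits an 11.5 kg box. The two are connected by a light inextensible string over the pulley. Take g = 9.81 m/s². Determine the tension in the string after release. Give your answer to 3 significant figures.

24.7 N

Resolve each weight along its own incline: the 2.8 kg mass has component 2.8 × 9.81 × sin 37° = 16.531 N down its slope, and the 11.5 kg mass has 11.5 × 9.81 × sin 30.96° = 58.043 N down its slope.
The 11.5 kg side's 58.043 N exceeds the other side's 16.531 N, so that mass slides down and the 2.8 kg mass slides up. Taking that direction as positive, Newton's second law for the whole system gives 58.043 − 16.531 = (2.8 + 11.5) a, so a = 41.512 / 14.3 = 2.9029 m/s².
For the 2.8 kg mass (up-slope positive): T − 16.531 = 2.8 × 2.9029, so T = 24.659 N.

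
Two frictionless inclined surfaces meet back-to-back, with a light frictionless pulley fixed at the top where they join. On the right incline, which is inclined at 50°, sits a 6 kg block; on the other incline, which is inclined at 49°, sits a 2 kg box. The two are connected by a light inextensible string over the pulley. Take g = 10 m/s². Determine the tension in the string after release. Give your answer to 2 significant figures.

Resolve each weight along its own incline: the 6 kg mass has component 6 × 10 × sin 50° = 45.963 N down its slope, and the 2 kg mass has 2 × 10 × sin 49° = 15.094 N down its slope.
The 6 kg side's 45.963 N exceeds the other side's 15.094 N, so that mass slides down and the 2 kg mass slides up. Taking that direction as positive, Newton's second law for the whole system gives 45.963 − 15.094 = (6 + 2) a, so a = 30.869 / 8 = 3.8586 m/s².
For the 2 kg mass (up-slope positive): T − 15.094 = 2 × 3.8586, so T = 22.811 N.

23 N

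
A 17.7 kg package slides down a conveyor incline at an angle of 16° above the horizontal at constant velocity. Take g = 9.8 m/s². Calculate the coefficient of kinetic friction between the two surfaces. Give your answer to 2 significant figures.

At constant velocity the net force along the incline is zero: mg sin 16° = μ mg cos 16°.
So μ = tan 16° = 0.2756 / 0.9613 = 0.2867.

0.29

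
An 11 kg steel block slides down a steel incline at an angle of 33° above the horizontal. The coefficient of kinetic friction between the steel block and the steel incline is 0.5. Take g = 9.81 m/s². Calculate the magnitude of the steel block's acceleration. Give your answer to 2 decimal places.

Resolving the weight along the incline: the component pulling the steel block down the slope is mg sin 33° = 11 × 9.81 × 0.5446 = 58.768 N, and the normal force is N = mg cos 33° = 11 × 9.81 × 0.8387 = 90.504 N.
Kinetic friction acts up the slope with magnitude f = μN = 0.5 × 90.504 = 45.252 N.
Net force along the incline is 58.768 − 45.252 = 13.516 N, so a = 13.516 / 11 = 1.2287 m/s².

1.23 m/s²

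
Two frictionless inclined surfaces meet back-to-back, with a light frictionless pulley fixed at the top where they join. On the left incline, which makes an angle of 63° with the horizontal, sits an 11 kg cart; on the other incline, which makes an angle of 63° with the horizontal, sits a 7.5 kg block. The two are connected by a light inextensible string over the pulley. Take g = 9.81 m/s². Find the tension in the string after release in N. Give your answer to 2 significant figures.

Resolve each weight along its own incline: the 11 kg mass has component 11 × 9.81 × sin 63° = 96.149 N down its slope, and the 7.5 kg mass has 7.5 × 9.81 × sin 63° = 65.556 N down its slope.
The 11 kg side's 96.149 N exceeds the other side's 65.556 N, so that mass slides down and the 7.5 kg mass slides up. Taking that direction as positive, Newton's second law for the whole system gives 96.149 − 65.556 = (11 + 7.5) a, so a = 30.593 / 18.5 = 1.6537 m/s².
For the 7.5 kg mass (up-slope positive): T − 65.556 = 7.5 × 1.6537, so T = 77.959 N.

78 N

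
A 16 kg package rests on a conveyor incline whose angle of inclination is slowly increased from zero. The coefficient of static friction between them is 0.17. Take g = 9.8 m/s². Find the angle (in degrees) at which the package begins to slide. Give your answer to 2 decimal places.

At the threshold of sliding, static friction is at its maximum μ_s N and exactly balances the weight component along the incline: mg sin θ = μ_s mg cos θ.
Hence tan θ = μ_s = 0.17, so θ = arctan(0.17) = 9.6480°.

9.65°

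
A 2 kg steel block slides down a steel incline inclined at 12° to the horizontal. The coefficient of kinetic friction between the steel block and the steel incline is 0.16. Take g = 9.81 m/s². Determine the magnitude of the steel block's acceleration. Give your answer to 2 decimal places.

Resolving the weight along the incline: the component pulling the steel block down the slope is mg sin 12° = 2 × 9.81 × 0.2079 = 4.079 N, and the normal force is N = mg cos 12° = 2 × 9.81 × 0.9781 = 19.190 N.
Kinetic friction acts up the slope with magnitude f = μN = 0.16 × 19.190 = 3.070 N.
Net force along the incline is 4.079 − 3.070 = 1.009 N, so a = 1.009 / 2 = 0.5045 m/s².

0.50 m/s²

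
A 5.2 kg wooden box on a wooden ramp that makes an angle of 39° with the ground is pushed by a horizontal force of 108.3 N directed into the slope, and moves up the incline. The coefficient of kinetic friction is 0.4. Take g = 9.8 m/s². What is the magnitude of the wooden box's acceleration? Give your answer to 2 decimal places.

The horizontal push has components F cos 39° = 108.3 × 0.7771 = 84.160 N up the incline and F sin 39° = 108.3 × 0.6293 = 68.153 N pressing into the surface.
The normal force is therefore N = mg cos 39° + F sin 39° = 39.601 + 68.153 = 107.754 N, and kinetic friction down the slope is μN = 0.4 × 107.754 = 43.102 N.
Along the incline: F cos 39° − mg sin 39° − μN = ma, so 84.160 − 32.069 − 43.102 = 5.2 a, giving a = 1.7287 m/s².

1.73 m/s²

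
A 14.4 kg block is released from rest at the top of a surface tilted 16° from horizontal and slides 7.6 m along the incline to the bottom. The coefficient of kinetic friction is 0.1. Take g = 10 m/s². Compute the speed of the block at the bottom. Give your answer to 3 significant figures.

The weight component along the incline is mg sin 16° = 39.692 N and the normal force is N = mg cos 16° = 138.422 N.
Friction up the slope is f = μN = 0.1 × 138.422 = 13.842 N, so the net downslope force is 39.692 − 13.842 = 25.850 N and a = 25.850 / 14.4 = 1.7951 m/s².
Starting from rest over a distance of 7.6 m, v² = 2aL = 2 × 1.7951 × 7.6 = 27.2855, so v = 5.2236 m/s.

5.22 m/s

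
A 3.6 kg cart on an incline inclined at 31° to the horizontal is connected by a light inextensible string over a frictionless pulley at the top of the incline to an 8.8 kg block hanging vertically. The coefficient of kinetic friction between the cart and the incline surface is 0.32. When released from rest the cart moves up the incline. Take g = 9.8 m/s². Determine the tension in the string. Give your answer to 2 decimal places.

44.80 N

For the cart on the incline: the weight component along the slope is m₁g sin 31° = 3.6 × 9.8 × 0.5150 = 18.169 N and the normal force is N = m₁g cos 31° = 30.241 N.
Kinetic friction opposes the cart's motion up the incline: f = μN = 0.32 × 30.241 = 9.677 N acting down the slope.
Newton's second law for the cart (up-slope positive): T − 18.169 − 9.677 = 3.6 a. For the hanging block (downward positive): 8.8 × 9.8 − T = 8.8 a.
Adding the two equations eliminates T: 58.394 = 12.4 a, so a = 4.7092 m/s².
Then from the hanging block's equation, T = 8.8 × (9.8 − 4.7092) = 44.799 N.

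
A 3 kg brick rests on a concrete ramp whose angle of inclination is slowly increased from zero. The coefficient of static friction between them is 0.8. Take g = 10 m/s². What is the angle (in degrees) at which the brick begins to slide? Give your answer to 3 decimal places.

38.660°

At the threshold of sliding, static friction is at its maximum μ_s N and exactly balances the weight component along the incline: mg sin θ = μ_s mg cos θ.
Hence tan θ = μ_s = 0.8, so θ = arctan(0.8) = 38.6598°.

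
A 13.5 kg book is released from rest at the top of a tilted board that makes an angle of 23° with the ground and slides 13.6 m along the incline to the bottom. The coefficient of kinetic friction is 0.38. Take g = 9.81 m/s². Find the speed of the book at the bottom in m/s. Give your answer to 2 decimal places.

3.31 m/s

The weight component along the incline is mg sin 23° = 51.746 N and the normal force is N = mg cos 23° = 121.907 N.
Friction up the slope is f = μN = 0.38 × 121.907 = 46.325 N, so the net downslope force is 51.746 − 46.325 = 5.421 N and a = 5.421 / 13.5 = 0.4016 m/s².
Starting from rest over a distance of 13.6 m, v² = 2aL = 2 × 0.4016 × 13.6 = 10.9235, so v = 3.3051 m/s.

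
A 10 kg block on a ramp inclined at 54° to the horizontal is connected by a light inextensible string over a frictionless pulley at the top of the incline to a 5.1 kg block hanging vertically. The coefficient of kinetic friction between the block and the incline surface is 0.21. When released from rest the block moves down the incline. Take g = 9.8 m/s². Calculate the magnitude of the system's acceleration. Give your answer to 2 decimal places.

1.14 m/s²

For the block on the incline: the weight component along the slope is m₁g sin 54° = 10 × 9.8 × 0.8090 = 79.282 N and the normal force is N = m₁g cos 54° = 57.603 N.
Kinetic friction opposes the block's motion down the incline: f = μN = 0.21 × 57.603 = 12.097 N acting up the slope.
Newton's second law for the block (down-slope positive): 79.282 − 12.097 − T = 10 a. For the hanging block (upward positive): T − 5.1 × 9.8 = 5.1 a.
Adding the two equations eliminates T: 17.205 = 15.1 a, so a = 1.1394 m/s².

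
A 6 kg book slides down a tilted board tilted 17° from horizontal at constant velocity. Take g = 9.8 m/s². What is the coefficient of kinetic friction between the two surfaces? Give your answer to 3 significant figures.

0.306

At constant velocity the net force along the incline is zero: mg sin 17° = μ mg cos 17°.
So μ = tan 17° = 0.2924 / 0.9563 = 0.3058.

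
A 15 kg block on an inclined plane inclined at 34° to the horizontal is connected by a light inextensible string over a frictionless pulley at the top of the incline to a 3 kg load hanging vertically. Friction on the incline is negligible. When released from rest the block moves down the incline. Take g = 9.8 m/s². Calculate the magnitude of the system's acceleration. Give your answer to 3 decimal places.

2.933 m/s²

For the block on the incline: the weight component along the slope is m₁g sin 34° = 15 × 9.8 × 0.5592 = 82.202 N and the normal force is N = m₁g cos 34° = 121.869 N.
Newton's second law for the block (down-slope positive): 82.202 − T = 15 a. For the hanging load (upward positive): T − 3 × 9.8 = 3 a.
Adding the two equations eliminates T: 52.802 = 18 a, so a = 2.9334 m/s².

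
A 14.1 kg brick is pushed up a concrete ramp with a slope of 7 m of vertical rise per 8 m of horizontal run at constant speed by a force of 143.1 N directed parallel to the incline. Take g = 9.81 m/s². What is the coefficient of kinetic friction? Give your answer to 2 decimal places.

At constant speed ΣF = 0 along the incline. The applied 143.1 N acts up the slope; the weight component mg sin 41.19° = 91.085 N and kinetic friction μN both act down the slope.
So 143.1 = 91.085 + μ × 104.097, giving μ = (143.1 − 91.085) / 104.097 = 0.4997.

0.50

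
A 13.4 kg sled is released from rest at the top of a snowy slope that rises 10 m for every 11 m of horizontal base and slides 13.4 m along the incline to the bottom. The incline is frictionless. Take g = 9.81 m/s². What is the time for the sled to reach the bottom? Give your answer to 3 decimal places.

The weight component along the incline is mg sin 42.27° = 88.426 N and the normal force is N = mg cos 42.27° = 97.268 N.
With no friction, a = g sin 42.27° = 6.5989 m/s².
Starting from rest, L = ½at², so t = √(2L/a) = √(2 × 13.4 / 6.5989) = 2.0153 s.

2.015 s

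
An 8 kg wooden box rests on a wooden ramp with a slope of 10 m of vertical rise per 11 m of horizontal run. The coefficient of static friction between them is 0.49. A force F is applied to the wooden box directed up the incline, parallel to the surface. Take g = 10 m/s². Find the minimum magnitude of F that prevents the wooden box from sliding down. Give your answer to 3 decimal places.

24.808 N

The normal force is N = mg cos 42.27° = 59.195 N. With F at its minimum the wooden box is on the verge of sliding down, so static friction is at its maximum μ_s N = 0.49 × 59.195 = 29.006 N and acts up the slope.
Equilibrium along the incline: F + μ_s N = mg sin 42.27°, so F = 53.814 − 29.006 = 24.808 N.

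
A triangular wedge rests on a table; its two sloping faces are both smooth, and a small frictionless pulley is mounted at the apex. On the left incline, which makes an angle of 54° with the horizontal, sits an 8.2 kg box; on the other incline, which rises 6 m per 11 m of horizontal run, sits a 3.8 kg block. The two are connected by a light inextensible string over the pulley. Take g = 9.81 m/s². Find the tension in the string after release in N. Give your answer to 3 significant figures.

Resolve each weight along its own incline: the 8.2 kg mass has component 8.2 × 9.81 × sin 54° = 65.079 N down its slope, and the 3.8 kg mass has 3.8 × 9.81 × sin 28.61° = 17.851 N down its slope.
The 8.2 kg side's 65.079 N exceeds the other side's 17.851 N, so that mass slides down and the 3.8 kg mass slides up. Taking that direction as positive, Newton's second law for the whole system gives 65.079 − 17.851 = (8.2 + 3.8) a, so a = 47.228 / 12 = 3.9357 m/s².
For the 3.8 kg mass (up-slope positive): T − 17.851 = 3.8 × 3.9357, so T = 32.807 N.

32.8 N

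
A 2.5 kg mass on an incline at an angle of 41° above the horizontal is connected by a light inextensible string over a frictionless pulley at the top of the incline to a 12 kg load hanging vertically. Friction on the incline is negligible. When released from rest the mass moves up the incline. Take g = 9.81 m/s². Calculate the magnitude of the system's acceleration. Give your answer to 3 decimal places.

7.009 m/s²

For the mass on the incline: the weight component along the slope is m₁g sin 41° = 2.5 × 9.81 × 0.6561 = 16.091 N and the normal force is N = m₁g cos 41° = 18.509 N.
Newton's second law for the mass (up-slope positive): T − 16.091 = 2.5 a. For the hanging load (downward positive): 12 × 9.81 − T = 12 a.
Adding the two equations eliminates T: 101.629 = 14.5 a, so a = 7.0089 m/s².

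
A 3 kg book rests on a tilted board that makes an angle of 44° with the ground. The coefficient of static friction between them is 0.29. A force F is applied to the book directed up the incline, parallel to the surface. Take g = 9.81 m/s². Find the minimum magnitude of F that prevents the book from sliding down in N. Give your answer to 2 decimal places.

The normal force is N = mg cos 44° = 21.170 N. With F at its minimum the book is on the verge of sliding down, so static friction is at its maximum μ_s N = 0.29 × 21.170 = 6.139 N and acts up the slope.
Equilibrium along the incline: F + μ_s N = mg sin 44°, so F = 20.444 − 6.139 = 14.305 N.

14.30 N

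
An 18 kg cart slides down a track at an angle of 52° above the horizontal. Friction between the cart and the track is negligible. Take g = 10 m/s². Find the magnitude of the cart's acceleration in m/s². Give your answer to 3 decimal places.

7.880 m/s²

Resolving the weight along the incline: the component pulling the cart down the slope is mg sin 52° = 18 × 10 × 0.7880 = 141.840 N, and the normal force is N = mg cos 52° = 18 × 10 × 0.6157 = 110.826 N.
With no friction the net force along the incline is 141.840 N, so a = g sin 52° = 141.840 / 18 = 7.8800 m/s².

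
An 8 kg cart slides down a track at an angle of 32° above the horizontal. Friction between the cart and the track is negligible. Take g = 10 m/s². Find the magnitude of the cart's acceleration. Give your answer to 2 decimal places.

Resolving the weight along the incline: the component pulling the cart down the slope is mg sin 32° = 8 × 10 × 0.5299 = 42.392 N, and the normal force is N = mg cos 32° = 8 × 10 × 0.8480 = 67.840 N.
With no friction the net force along the incline is 42.392 N, so a = g sin 32° = 42.392 / 8 = 5.2990 m/s².

5.30 m/s²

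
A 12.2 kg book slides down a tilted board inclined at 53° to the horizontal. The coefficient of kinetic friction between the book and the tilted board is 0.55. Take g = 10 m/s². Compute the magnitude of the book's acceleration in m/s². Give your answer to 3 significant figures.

4.68 m/s²

Resolving the weight along the incline: the component pulling the book down the slope is mg sin 53° = 12.2 × 10 × 0.7986 = 97.429 N, and the normal force is N = mg cos 53° = 12.2 × 10 × 0.6018 = 73.420 N.
Kinetic friction acts up the slope with magnitude f = μN = 0.55 × 73.420 = 40.381 N.
Net force along the incline is 97.429 − 40.381 = 57.048 N, so a = 57.048 / 12.2 = 4.6761 m/s².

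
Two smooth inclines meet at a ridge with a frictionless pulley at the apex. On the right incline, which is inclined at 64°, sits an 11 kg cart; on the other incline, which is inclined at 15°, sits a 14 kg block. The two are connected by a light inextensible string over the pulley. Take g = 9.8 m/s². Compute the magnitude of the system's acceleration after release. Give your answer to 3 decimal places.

2.455 m/s²

Resolve each weight along its own incline: the 11 kg mass has component 11 × 9.8 × sin 64° = 96.890 N down its slope, and the 14 kg mass has 14 × 9.8 × sin 15° = 35.510 N down its slope.
The 11 kg side's 96.890 N exceeds the other side's 35.510 N, so that mass slides down and the 14 kg mass slides up. Taking that direction as positive, Newton's second law for the whole system gives 96.890 − 35.510 = (11 + 14) a, so a = 61.380 / 25 = 2.4552 m/s².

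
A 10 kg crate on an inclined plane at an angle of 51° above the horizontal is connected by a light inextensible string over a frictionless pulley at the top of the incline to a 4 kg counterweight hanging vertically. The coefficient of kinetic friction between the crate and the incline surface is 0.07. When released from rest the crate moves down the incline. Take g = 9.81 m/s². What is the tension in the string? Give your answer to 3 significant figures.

48.6 N

For the crate on the incline: the weight component along the slope is m₁g sin 51° = 10 × 9.81 × 0.7771 = 76.234 N and the normal force is N = m₁g cos 51° = 61.736 N.
Kinetic friction opposes the crate's motion down the incline: f = μN = 0.07 × 61.736 = 4.322 N acting up the slope.
Newton's second law for the crate (down-slope positive): 76.234 − 4.322 − T = 10 a. For the hanging counterweight (upward positive): T − 4 × 9.81 = 4 a.
Adding the two equations eliminates T: 32.672 = 14 a, so a = 2.3337 m/s².
Then from the hanging counterweight's equation, T = 4 × (9.81 + 2.3337) = 48.575 N.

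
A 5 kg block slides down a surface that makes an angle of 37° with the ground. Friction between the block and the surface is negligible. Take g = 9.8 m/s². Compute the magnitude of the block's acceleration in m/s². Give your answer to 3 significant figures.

Resolving the weight along the incline: the component pulling the block down the slope is mg sin 37° = 5 × 9.8 × 0.6018 = 29.488 N, and the normal force is N = mg cos 37° = 5 × 9.8 × 0.7986 = 39.131 N.
With no friction the net force along the incline is 29.488 N, so a = g sin 37° = 29.488 / 5 = 5.8976 m/s².

5.90 m/s²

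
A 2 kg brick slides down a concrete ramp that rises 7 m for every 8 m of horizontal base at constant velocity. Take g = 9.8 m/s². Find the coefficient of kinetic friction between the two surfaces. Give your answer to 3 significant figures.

0.875

At constant velocity the net force along the incline is zero: mg sin 41.19° = μ mg cos 41.19°.
So μ = tan 41.19° = 0.6585 / 0.7526 = 0.8750.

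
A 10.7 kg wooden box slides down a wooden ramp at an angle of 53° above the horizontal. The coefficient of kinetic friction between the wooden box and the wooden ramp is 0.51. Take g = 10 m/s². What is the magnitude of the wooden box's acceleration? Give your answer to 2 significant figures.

Resolving the weight along the incline: the component pulling the wooden box down the slope is mg sin 53° = 10.7 × 10 × 0.7986 = 85.450 N, and the normal force is N = mg cos 53° = 10.7 × 10 × 0.6018 = 64.393 N.
Kinetic friction acts up the slope with magnitude f = μN = 0.51 × 64.393 = 32.840 N.
Net force along the incline is 85.450 − 32.840 = 52.610 N, so a = 52.610 / 10.7 = 4.9168 m/s².

4.9 m/s²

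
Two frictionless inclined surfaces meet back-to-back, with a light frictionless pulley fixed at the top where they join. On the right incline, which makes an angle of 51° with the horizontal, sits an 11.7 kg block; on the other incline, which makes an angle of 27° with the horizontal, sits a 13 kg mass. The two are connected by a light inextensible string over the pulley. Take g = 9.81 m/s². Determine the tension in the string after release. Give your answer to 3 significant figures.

Resolve each weight along its own incline: the 11.7 kg mass has component 11.7 × 9.81 × sin 51° = 89.198 N down its slope, and the 13 kg mass has 13 × 9.81 × sin 27° = 57.897 N down its slope.
The 11.7 kg side's 89.198 N exceeds the other side's 57.897 N, so that mass slides down and the 13 kg mass slides up. Taking that direction as positive, Newton's second law for the whole system gives 89.198 − 57.897 = (11.7 + 13) a, so a = 31.301 / 24.7 = 1.2672 m/s².
For the 13 kg mass (up-slope positive): T − 57.897 = 13 × 1.2672, so T = 74.371 N.

74.4 N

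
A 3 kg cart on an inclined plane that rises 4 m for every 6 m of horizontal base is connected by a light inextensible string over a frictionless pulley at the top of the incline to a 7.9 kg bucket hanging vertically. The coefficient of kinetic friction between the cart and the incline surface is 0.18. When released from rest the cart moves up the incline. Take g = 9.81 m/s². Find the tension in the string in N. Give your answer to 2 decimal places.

36.36 N

For the cart on the incline: the weight component along the slope is m₁g sin 33.69° = 3 × 9.81 × 0.5547 = 16.325 N and the normal force is N = m₁g cos 33.69° = 24.487 N.
Kinetic friction opposes the cart's motion up the incline: f = μN = 0.18 × 24.487 = 4.408 N acting down the slope.
Newton's second law for the cart (up-slope positive): T − 16.325 − 4.408 = 3 a. For the hanging bucket (downward positive): 7.9 × 9.81 − T = 7.9 a.
Adding the two equations eliminates T: 56.766 = 10.9 a, so a = 5.2079 m/s².
Then from the hanging bucket's equation, T = 7.9 × (9.81 − 5.2079) = 36.357 N.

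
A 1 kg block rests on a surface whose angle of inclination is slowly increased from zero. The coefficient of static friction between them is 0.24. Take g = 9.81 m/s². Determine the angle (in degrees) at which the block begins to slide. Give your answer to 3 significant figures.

At the threshold of sliding, static friction is at its maximum μ_s N and exactly balances the weight component along the incline: mg sin θ = μ_s mg cos θ.
Hence tan θ = μ_s = 0.24, so θ = arctan(0.24) = 13.4957°.

13.5°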